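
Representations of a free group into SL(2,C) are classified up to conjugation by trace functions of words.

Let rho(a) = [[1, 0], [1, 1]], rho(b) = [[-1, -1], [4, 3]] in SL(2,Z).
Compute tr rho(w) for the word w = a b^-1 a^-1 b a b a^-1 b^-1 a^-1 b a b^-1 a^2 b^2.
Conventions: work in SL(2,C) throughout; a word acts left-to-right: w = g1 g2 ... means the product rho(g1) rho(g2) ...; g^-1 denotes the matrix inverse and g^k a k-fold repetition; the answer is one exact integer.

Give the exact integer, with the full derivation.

rho(a) = [[1, 0], [1, 1]]
... * rho(b^-1) = [[3, 1], [-4, -1]]  ->  [[3, 1], [-1, 0]]
... * rho(a^-1) = [[1, 0], [-1, 1]]  ->  [[2, 1], [-1, 0]]
... * rho(b) = [[-1, -1], [4, 3]]  ->  [[2, 1], [1, 1]]
... * rho(a) = [[1, 0], [1, 1]]  ->  [[3, 1], [2, 1]]
... * rho(b) = [[-1, -1], [4, 3]]  ->  [[1, 0], [2, 1]]
... * rho(a^-1) = [[1, 0], [-1, 1]]  ->  [[1, 0], [1, 1]]
... * rho(b^-1) = [[3, 1], [-4, -1]]  ->  [[3, 1], [-1, 0]]
... * rho(a^-1) = [[1, 0], [-1, 1]]  ->  [[2, 1], [-1, 0]]
... * rho(b) = [[-1, -1], [4, 3]]  ->  [[2, 1], [1, 1]]
... * rho(a) = [[1, 0], [1, 1]]  ->  [[3, 1], [2, 1]]
... * rho(b^-1) = [[3, 1], [-4, -1]]  ->  [[5, 2], [2, 1]]
... * rho(a) = [[1, 0], [1, 1]]  ->  [[7, 2], [3, 1]]
... * rho(a) = [[1, 0], [1, 1]]  ->  [[9, 2], [4, 1]]
... * rho(b) = [[-1, -1], [4, 3]]  ->  [[-1, -3], [0, -1]]
... * rho(b) = [[-1, -1], [4, 3]]  ->  [[-11, -8], [-4, -3]]
tr = -11 + -3 = -14

-14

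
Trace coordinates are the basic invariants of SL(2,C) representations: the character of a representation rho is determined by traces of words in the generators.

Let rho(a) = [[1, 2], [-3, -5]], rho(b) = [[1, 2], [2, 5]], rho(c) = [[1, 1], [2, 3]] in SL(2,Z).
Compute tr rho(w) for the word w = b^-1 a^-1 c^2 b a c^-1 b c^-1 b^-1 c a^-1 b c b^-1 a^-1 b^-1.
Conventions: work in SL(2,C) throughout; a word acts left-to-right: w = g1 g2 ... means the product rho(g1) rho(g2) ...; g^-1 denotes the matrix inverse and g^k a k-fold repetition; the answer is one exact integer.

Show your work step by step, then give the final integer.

-56411373

rho(b^-1) = [[5, -2], [-2, 1]]
... * rho(a^-1) = [[-5, -2], [3, 1]]  ->  [[-31, -12], [13, 5]]
... * rho(c) = [[1, 1], [2, 3]]  ->  [[-55, -67], [23, 28]]
... * rho(c) = [[1, 1], [2, 3]]  ->  [[-189, -256], [79, 107]]
... * rho(b) = [[1, 2], [2, 5]]  ->  [[-701, -1658], [293, 693]]
... * rho(a) = [[1, 2], [-3, -5]]  ->  [[4273, 6888], [-1786, -2879]]
... * rho(c^-1) = [[3, -1], [-2, 1]]  ->  [[-957, 2615], [400, -1093]]
... * rho(b) = [[1, 2], [2, 5]]  ->  [[4273, 11161], [-1786, -4665]]
... * rho(c^-1) = [[3, -1], [-2, 1]]  ->  [[-9503, 6888], [3972, -2879]]
... * rho(b^-1) = [[5, -2], [-2, 1]]  ->  [[-61291, 25894], [25618, -10823]]
... * rho(c) = [[1, 1], [2, 3]]  ->  [[-9503, 16391], [3972, -6851]]
... * rho(a^-1) = [[-5, -2], [3, 1]]  ->  [[96688, 35397], [-40413, -14795]]
... * rho(b) = [[1, 2], [2, 5]]  ->  [[167482, 370361], [-70003, -154801]]
... * rho(c) = [[1, 1], [2, 3]]  ->  [[908204, 1278565], [-379605, -534406]]
... * rho(b^-1) = [[5, -2], [-2, 1]]  ->  [[1983890, -537843], [-829213, 224804]]
... * rho(a^-1) = [[-5, -2], [3, 1]]  ->  [[-11532979, -4505623], [4820477, 1883230]]
... * rho(b^-1) = [[5, -2], [-2, 1]]  ->  [[-48653649, 18560335], [20335925, -7757724]]
tr = -48653649 + -7757724 = -56411373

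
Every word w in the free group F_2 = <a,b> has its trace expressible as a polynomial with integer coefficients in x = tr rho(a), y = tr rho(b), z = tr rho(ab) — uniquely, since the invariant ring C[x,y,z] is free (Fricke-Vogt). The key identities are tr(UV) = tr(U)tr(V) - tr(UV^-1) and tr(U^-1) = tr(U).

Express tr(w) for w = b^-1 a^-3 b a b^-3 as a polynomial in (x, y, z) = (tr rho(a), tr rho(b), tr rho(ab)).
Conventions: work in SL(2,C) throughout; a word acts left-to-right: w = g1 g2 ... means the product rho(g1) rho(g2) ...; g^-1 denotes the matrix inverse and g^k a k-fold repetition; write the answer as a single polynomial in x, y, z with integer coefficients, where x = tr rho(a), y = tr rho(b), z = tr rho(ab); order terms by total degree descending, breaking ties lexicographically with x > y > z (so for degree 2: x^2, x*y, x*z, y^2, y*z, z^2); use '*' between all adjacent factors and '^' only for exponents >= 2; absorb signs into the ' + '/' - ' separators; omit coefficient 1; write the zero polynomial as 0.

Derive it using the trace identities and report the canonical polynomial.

trace(a b a) = trace(a) * trace(b a) - trace(b) = x*z - y
trace(a b a b) = trace(b a) * trace(b a) - trace(1)   [split at repeated b] = z^2 - 2
trace(b a b^-1 a) = trace(a b a) * trace(b) - trace(a b a b) = x*y*z - y^2 - z^2 + 2
trace(b^-1 a^-1 b a) = trace(b a b^-1) * trace(a) - trace(b a b^-1 a) = -x*y*z + x^2 + y^2 + z^2 - 2
trace(b^-1 a^-1 b a b^-1) = trace(b^-1 a^-1 b a) * trace(b) - trace(b^-1 a^-1 b a b) = -x*y^2*z + x^2*y + y^3 + y*z^2 - 3*y
trace(a^-1 b a b^-3) = trace(b^-1 a^-1 b a b^-1) * trace(b) - trace(b^-1 a^-1 b a) = -x*y^3*z + x^2*y^2 + y^4 + y^2*z^2 + x*y*z - x^2 - 4*y^2 - z^2 + 2
reduce: trace(b^-1 a) = trace(a) * trace(b) - trace(a b) = x*y - z
trace(a b^-2) = trace(b^-1 a) * trace(b) - trace(b^-1 a b) = x*y^2 - y*z - x
trace(b a b^-3 a^-2) = trace(a^-1 b a b^-3) * trace(a) - trace(a^-1 b a b^-3 a) = -x^2*y^3*z + x^3*y^2 + x*y^4 + x*y^2*z^2 + x^2*y*z - x^3 - 5*x*y^2 - x*z^2 + y*z + 3*x
trace(b^-3 a^-3 b a) = trace(b a b^-3 a^-2) * trace(a) - trace(b a b^-3 a^-1) = -x^3*y^3*z + x^4*y^2 + x^2*y^4 + x^2*y^2*z^2 + x^3*y*z + x*y^3*z - x^4 - 6*x^2*y^2 - x^2*z^2 - y^4 - y^2*z^2 + 4*x^2 + 4*y^2 + z^2 - 2
trace(b a b^-2 a^-2) = trace(a^-1 b a b^-2) * trace(a) - trace(a^-1 b a b^-2 a) = -x^2*y^2*z + x^3*y + x*y^3 + x*y*z^2 - 4*x*y + z
reduce: trace(b^-2 a^-3 b a) = trace(b a b^-2 a^-2) * trace(a) - trace(b a b^-2 a^-1) = -x^3*y^2*z + x^4*y + x^2*y^3 + x^2*y*z^2 + x*y^2*z - 5*x^2*y - y^3 - y*z^2 + x*z + 3*y
so trace(b^-1 a^-3 b a b^-3) = trace(b^-3 a^-3 b a) * trace(b) - trace(b^-3 a^-3 b a b) = -x^3*y^4*z + x^4*y^3 + x^2*y^5 + x^2*y^3*z^2 + 2*x^3*y^2*z + x*y^4*z - 2*x^4*y - 7*x^2*y^3 - 2*x^2*y*z^2 - y^5 - y^3*z^2 - x*y^2*z + 9*x^2*y + 5*y^3 + 2*y*z^2 - x*z - 5*y

-x^3*y^4*z + x^4*y^3 + x^2*y^5 + x^2*y^3*z^2 + 2*x^3*y^2*z + x*y^4*z - 2*x^4*y - 7*x^2*y^3 - 2*x^2*y*z^2 - y^5 - y^3*z^2 - x*y^2*z + 9*x^2*y + 5*y^3 + 2*y*z^2 - x*z - 5*y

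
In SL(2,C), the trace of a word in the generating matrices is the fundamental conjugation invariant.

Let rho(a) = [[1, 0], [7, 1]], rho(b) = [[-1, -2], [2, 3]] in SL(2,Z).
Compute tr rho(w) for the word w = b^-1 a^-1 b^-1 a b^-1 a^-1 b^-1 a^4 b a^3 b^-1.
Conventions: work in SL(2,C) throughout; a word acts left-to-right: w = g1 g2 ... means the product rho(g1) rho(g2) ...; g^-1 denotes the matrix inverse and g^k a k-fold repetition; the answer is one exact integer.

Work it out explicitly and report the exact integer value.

rho(b^-1) = [[3, 2], [-2, -1]]
... * rho(a^-1) = [[1, 0], [-7, 1]]  ->  [[-11, 2], [5, -1]]
... * rho(b^-1) = [[3, 2], [-2, -1]]  ->  [[-37, -24], [17, 11]]
... * rho(a) = [[1, 0], [7, 1]]  ->  [[-205, -24], [94, 11]]
... * rho(b^-1) = [[3, 2], [-2, -1]]  ->  [[-567, -386], [260, 177]]
... * rho(a^-1) = [[1, 0], [-7, 1]]  ->  [[2135, -386], [-979, 177]]
... * rho(b^-1) = [[3, 2], [-2, -1]]  ->  [[7177, 4656], [-3291, -2135]]
... * rho(a) = [[1, 0], [7, 1]]  ->  [[39769, 4656], [-18236, -2135]]
... * rho(a) = [[1, 0], [7, 1]]  ->  [[72361, 4656], [-33181, -2135]]
... * rho(a) = [[1, 0], [7, 1]]  ->  [[104953, 4656], [-48126, -2135]]
... * rho(a) = [[1, 0], [7, 1]]  ->  [[137545, 4656], [-63071, -2135]]
... * rho(b) = [[-1, -2], [2, 3]]  ->  [[-128233, -261122], [58801, 119737]]
... * rho(a) = [[1, 0], [7, 1]]  ->  [[-1956087, -261122], [896960, 119737]]
... * rho(a) = [[1, 0], [7, 1]]  ->  [[-3783941, -261122], [1735119, 119737]]
... * rho(a) = [[1, 0], [7, 1]]  ->  [[-5611795, -261122], [2573278, 119737]]
... * rho(b^-1) = [[3, 2], [-2, -1]]  ->  [[-16313141, -10962468], [7480360, 5026819]]
tr = -16313141 + 5026819 = -11286322

-11286322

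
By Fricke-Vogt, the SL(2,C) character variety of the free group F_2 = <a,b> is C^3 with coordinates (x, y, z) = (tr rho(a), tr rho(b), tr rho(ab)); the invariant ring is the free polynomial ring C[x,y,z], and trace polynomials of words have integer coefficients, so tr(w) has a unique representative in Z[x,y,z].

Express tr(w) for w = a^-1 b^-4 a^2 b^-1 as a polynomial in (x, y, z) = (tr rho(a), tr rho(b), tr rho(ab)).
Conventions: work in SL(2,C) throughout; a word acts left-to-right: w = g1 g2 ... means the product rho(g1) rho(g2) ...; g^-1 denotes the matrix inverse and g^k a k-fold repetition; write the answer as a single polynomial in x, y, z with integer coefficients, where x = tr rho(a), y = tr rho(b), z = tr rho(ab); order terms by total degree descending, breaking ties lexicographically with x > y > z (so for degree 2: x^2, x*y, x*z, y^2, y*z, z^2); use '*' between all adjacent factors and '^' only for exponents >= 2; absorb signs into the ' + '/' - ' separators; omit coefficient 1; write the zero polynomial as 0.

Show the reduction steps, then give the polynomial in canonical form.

trace(a^2) = trace(a) trace(a) - trace(1)   [square of a] = x^2 - 2
trace(a^2 b) = trace(a) trace(b a) - trace(b)   [square of a] = x*z - y
trace(a^2 b^-1) = trace(a^2) trace(b) - trace(a^2 b)   [inverse elimination on b] = x^2*y - x*z - y
trace(a^2 b^-2) = trace(a^2 b^-1) trace(b) - trace(a^2)   [inverse elimination on b] = x^2*y^2 - x*y*z - x^2 - y^2 + 2
trace(b^-1 a^2 b^-2) = trace(a^2 b^-2) trace(b) - trace(a^2 b^-1)   [inverse elimination on b] = x^2*y^3 - x*y^2*z - 2*x^2*y - y^3 + x*z + 3*y
trace(b^-3 a^2 b^-1) = trace(b^-1 a^2 b^-2) trace(b) - trace(b^-1 a^2 b^-1)   [inverse elimination on b] = x^2*y^4 - x*y^3*z - 3*x^2*y^2 - y^4 + 2*x*y*z + x^2 + 4*y^2 - 2
trace(a^3) = trace(a) trace(a^2) - trace(a)   [square of a] = x^3 - 3*x
trace(a^3 b) = trace(a) trace(b a^2) - trace(b a)   [square of a] = x^2*z - x*y - z
trace(b^-1 a^3) = trace(a^3) trace(b) - trace(a^3 b)   [inverse elimination on b] = x^3*y - x^2*z - 2*x*y + z
trace(a b^-2 a^2) = trace(b^-1 a^3) trace(b) - trace(b^-1 a^3 b)   [inverse elimination on b] = x^3*y^2 - x^2*y*z - x^3 - 2*x*y^2 + y*z + 3*x
trace(b a b a) = trace(b a) trace(b a) - trace(1)   [split at a repeated b] = z^2 - 2
trace(b a b) = trace(b) trace(a b) - trace(a)   [square of b] = y*z - x
trace(a^2 b a b) = trace(a) trace(b a b a) - trace(b a b)   [square of a] = x*z^2 - y*z - x
trace(a^2 b a b^-1) = trace(a^2 b a) trace(b) - trace(a^2 b a b)   [inverse elimination on b] = x^2*y*z - x*y^2 - x*z^2 + x
trace(a b^-2 a^2 b) = trace(a^2 b a b^-1) trace(b) - trace(a^2 b a)   [inverse elimination on b] = x^2*y^2*z - x*y^3 - x*y*z^2 - x^2*z + 2*x*y + z
trace(a^2 b^-1 a b^-2) = trace(a b^-2 a^2) trace(b) - trace(a b^-2 a^2 b)   [inverse elimination on b] = x^3*y^3 - 2*x^2*y^2*z - x^3*y - x*y^3 + x*y*z^2 + x^2*z + y^2*z + x*y - z
trace(a^2 b^-1 a b^-1) = trace(a b^-1 a^2) trace(b) - trace(a b^-1 a^2 b)   [inverse elimination on b] = x^3*y^2 - 2*x^2*y*z - x*y^2 + x*z^2 + y*z - x
trace(b^-3 a^2 b^-1 a) = trace(a^2 b^-1 a b^-2) trace(b) - trace(a^2 b^-1 a b^-1)   [inverse elimination on b] = x^3*y^4 - 2*x^2*y^3*z - 2*x^3*y^2 - x*y^4 + x*y^2*z^2 + 3*x^2*y*z + y^3*z + 2*x*y^2 - x*z^2 - 2*y*z + x
trace(b^-1 a^2 b^-1 a^-1 b^-2) = trace(b^-3 a^2 b^-1) trace(a) - trace(b^-3 a^2 b^-1 a)   [inverse elimination on a] = x^2*y^3*z - x^3*y^2 - x*y^2*z^2 - x^2*y*z - y^3*z + x^3 + 2*x*y^2 + x*z^2 + 2*y*z - 3*x
trace(a b^-1) = trace(a) trace(b) - trace(a b)   [inverse elimination on b] = x*y - z
trace(b a^2 b^-1 a) = trace(a b a^2) trace(b) - trace(a b a^2 b)   [inverse elimination on b] = x^2*y*z - x*y^2 - x*z^2 + x
trace(a^2 b^-1 a^-1 b) = trace(b a^2 b^-1) trace(a) - trace(b a^2 b^-1 a)   [inverse elimination on a] = -x^2*y*z + x^3 + x*y^2 + x*z^2 - 3*x
trace(a^2 b^-1 a^-1 b^-1) = trace(a^2 b^-1 a^-1) trace(b) - trace(a^2 b^-1 a^-1 b)   [inverse elimination on b] = x^2*y*z - x^3 - x*z^2 - y*z + 3*x
trace(b^-1 a^2 b^-1 a^-1 b^-1) = trace(a^2 b^-1 a^-1 b^-1) trace(b) - trace(a^2 b^-1 a^-1)   [inverse elimination on b] = x^2*y^2*z - x^3*y - x*y*z^2 - y^2*z + 2*x*y + z
trace(a^-1 b^-4 a^2 b^-1) = trace(b^-1 a^2 b^-1 a^-1 b^-2) trace(b) - trace(b^-1 a^2 b^-1 a^-1 b^-1)   [inverse elimination on b] = x^2*y^4*z - x^3*y^3 - x*y^3*z^2 - 2*x^2*y^2*z - y^4*z + 2*x^3*y + 2*x*y^3 + 2*x*y*z^2 + 3*y^2*z - 5*x*y - z

x^2*y^4*z - x^3*y^3 - x*y^3*z^2 - 2*x^2*y^2*z - y^4*z + 2*x^3*y + 2*x*y^3 + 2*x*y*z^2 + 3*y^2*z - 5*x*y - z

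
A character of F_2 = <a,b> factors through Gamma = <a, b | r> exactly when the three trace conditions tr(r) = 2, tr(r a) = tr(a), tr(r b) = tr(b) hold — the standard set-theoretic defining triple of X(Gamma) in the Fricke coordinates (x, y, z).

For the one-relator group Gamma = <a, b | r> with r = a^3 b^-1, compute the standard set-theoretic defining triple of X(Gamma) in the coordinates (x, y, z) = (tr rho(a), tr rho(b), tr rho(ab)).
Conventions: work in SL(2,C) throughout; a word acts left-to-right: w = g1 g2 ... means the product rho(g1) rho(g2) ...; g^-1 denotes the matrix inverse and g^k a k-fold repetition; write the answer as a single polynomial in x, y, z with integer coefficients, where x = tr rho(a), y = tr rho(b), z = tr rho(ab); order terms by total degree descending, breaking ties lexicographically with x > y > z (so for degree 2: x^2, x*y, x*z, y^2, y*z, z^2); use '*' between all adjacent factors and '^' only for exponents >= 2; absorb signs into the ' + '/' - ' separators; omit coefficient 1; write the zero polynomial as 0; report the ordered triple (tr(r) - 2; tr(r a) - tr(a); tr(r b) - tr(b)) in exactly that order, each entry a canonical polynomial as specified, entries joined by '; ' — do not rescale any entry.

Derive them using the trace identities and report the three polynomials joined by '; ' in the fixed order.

x^3*y - x^2*z - 2*x*y + z - 2; x^4*y - x^3*z - 3*x^2*y + 2*x*z - x + y; x^3 - 3*x - y

use: tr(a^2) = tr(a) tr(a) - tr(1) = x^2 - 2
use: tr(a^3) = tr(a) tr(a^2) - tr(a) = x^3 - 3*x
use: tr(a b a) = tr(a) tr(b a) - tr(b) = x*z - y
use: tr(a^3 b) = tr(a) tr(a b a) - tr(a b) = x^2*z - x*y - z
tr(a^3 b^-1) = tr(a^3) tr(b) - tr(a^3 b) = x^3*y - x^2*z - 2*x*y + z
use: tr(a^4) = tr(a) tr(a^3) - tr(a^2) = x^4 - 4*x^2 + 2
tr(a^4 b) = tr(a) tr(a^2 b a) - tr(a^2 b) = x^3*z - x^2*y - 2*x*z + y
apply: tr(a^3 b^-1 a) = tr(a^4) tr(b) - tr(a^4 b) = x^4*y - x^3*z - 3*x^2*y + 2*x*z + y
assemble the triple (tr(r) - 2; tr(r a) - x; tr(r b) - y)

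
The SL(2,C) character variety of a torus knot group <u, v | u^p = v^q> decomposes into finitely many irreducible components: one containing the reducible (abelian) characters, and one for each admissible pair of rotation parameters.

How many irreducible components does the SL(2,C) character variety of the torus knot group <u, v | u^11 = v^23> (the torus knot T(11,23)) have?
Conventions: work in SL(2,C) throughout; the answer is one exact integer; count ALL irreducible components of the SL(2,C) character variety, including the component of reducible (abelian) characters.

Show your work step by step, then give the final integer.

111

For T(11,23): irreducibility forces the central element u^11 = v^23 to one of +I, -I.
This locks tr(u) to 2*cos(pi*alpha/11), alpha in 1..10, and tr(v) to 2*cos(pi*beta/23), beta in 1..22, on each component of irreducible characters.
u^11 = (-1)^alpha I and v^23 = (-1)^beta I must agree, so alpha and beta have equal parity.
Counting: 5 odd alphas x 11 odd betas + 5 even alphas x 11 even betas = 55 + 55 = 110.
components with irreducible characters: 110; plus the single component of reducible (abelian) characters: total 111.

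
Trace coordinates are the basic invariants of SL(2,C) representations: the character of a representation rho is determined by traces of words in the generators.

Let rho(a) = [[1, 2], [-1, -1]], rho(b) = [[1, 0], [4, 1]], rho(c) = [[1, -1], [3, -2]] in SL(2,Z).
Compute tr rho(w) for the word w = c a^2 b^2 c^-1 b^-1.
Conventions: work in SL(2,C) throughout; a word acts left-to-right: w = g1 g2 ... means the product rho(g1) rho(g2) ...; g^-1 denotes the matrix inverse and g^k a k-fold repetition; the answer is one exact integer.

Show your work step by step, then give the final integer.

-34

rho(c) = [[1, -1], [3, -2]]
... * rho(a) = [[1, 2], [-1, -1]]  ->  [[2, 3], [5, 8]]
... * rho(a) = [[1, 2], [-1, -1]]  ->  [[-1, 1], [-3, 2]]
... * rho(b) = [[1, 0], [4, 1]]  ->  [[3, 1], [5, 2]]
... * rho(b) = [[1, 0], [4, 1]]  ->  [[7, 1], [13, 2]]
... * rho(c^-1) = [[-2, 1], [-3, 1]]  ->  [[-17, 8], [-32, 15]]
... * rho(b^-1) = [[1, 0], [-4, 1]]  ->  [[-49, 8], [-92, 15]]
tr = -49 + 15 = -34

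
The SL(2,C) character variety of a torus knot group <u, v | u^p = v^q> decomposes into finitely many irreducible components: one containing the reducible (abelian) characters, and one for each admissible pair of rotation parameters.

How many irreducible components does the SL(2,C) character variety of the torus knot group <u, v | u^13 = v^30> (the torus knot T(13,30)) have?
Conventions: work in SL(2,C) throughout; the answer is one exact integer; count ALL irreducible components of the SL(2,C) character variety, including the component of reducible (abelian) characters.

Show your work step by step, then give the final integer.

Gamma = < u, v | u^13 = v^30 > (torus knot T(13,30)); the central element u^13 = v^30 acts as +I or -I in any irreducible SL(2,C) representation.
So on each irreducible component the traces are pinned: tr(u) = 2*cos(pi*alpha/13) with 1 <= alpha <= 12, tr(v) = 2*cos(pi*beta/30) with 1 <= beta <= 29.
The two central values (-1)^alpha I and (-1)^beta I must be the same matrix, so alpha and beta share a parity.
count pairs: odd alpha (6 choices) x odd beta (15), plus even alpha (6) x even beta (14): 6*15 + 6*14 = 174.
Total: 174 irreducible-character components + 1 reducible (abelian) component = 175.

175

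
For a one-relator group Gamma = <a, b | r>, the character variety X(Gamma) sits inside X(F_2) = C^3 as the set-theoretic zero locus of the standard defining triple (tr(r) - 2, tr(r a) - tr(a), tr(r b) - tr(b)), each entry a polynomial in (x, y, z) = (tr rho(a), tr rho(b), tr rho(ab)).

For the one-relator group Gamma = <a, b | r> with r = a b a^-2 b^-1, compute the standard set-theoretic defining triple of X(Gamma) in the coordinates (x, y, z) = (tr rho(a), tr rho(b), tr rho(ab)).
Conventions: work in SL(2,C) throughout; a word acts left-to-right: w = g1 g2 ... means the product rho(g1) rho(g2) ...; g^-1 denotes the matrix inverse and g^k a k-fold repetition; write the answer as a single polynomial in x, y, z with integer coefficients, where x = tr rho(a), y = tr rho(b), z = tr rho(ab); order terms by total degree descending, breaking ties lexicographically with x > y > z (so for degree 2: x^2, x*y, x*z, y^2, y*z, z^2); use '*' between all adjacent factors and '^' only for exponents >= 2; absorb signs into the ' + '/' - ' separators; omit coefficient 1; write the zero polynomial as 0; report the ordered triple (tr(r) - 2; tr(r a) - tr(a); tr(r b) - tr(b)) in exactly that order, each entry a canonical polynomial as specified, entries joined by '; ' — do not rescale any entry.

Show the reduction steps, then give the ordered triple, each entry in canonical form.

-x^2*y*z + x^3 + x*y^2 + x*z^2 - 3*x - 2; -x^3*y*z + x^4 + x^2*y^2 + x^2*z^2 - 4*x^2 - x + 2; x*y - y - z

trace(a b a) = trace(a) trace(b a) - trace(b) = x*z - y
reduce: trace(a b a b) = trace(b a) trace(b a) - trace(1) = z^2 - 2
reduce: trace(b^-1 a b a) = trace(a b a) trace(b) - trace(a b a b) = x*y*z - y^2 - z^2 + 2
trace(a^-1 b^-1 a b) = trace(b^-1 a b) trace(a) - trace(b^-1 a b a) = -x*y*z + x^2 + y^2 + z^2 - 2
trace(a b a^-2 b^-1) = trace(a^-1 b^-1 a b) trace(a) - trace(a^-1 b^-1 a b a) = -x^2*y*z + x^3 + x*y^2 + x*z^2 - 3*x
trace(b^2 a) = trace(b) trace(a b) - trace(a) = y*z - x
trace(b^2) = trace(b) trace(b) - trace(1) = y^2 - 2
so trace(b a^2 b) = trace(a) trace(b^2 a) - trace(b^2) = x*y*z - x^2 - y^2 + 2
trace(b a^2 b a) = trace(a) trace(b a b a) - trace(b a b) = x*z^2 - y*z - x
trace(a^2 b a^-1 b) = trace(b a^2 b) trace(a) - trace(b a^2 b a) = x^2*y*z - x^3 - x*y^2 - x*z^2 + y*z + 3*x
trace(a^-1 b^-1 a^2 b) = trace(a^2 b a^-1) trace(b) - trace(a^2 b a^-1 b) = -x^2*y*z + x^3 + x*y^2 + x*z^2 - 3*x
reduce: trace(a^2) = trace(a) trace(a) - trace(1) = x^2 - 2
reduce: trace(a b a^-2 b^-1 a) = trace(a^-1 b^-1 a^2 b) trace(a) - trace(a^-1 b^-1 a^2 b a) = -x^3*y*z + x^4 + x^2*y^2 + x^2*z^2 - 4*x^2 + 2
reduce: trace(b a^-1) = trace(b) trace(a) - trace(b a) = x*y - z
assemble the triple (trace(r) - 2; trace(r a) - x; trace(r b) - y)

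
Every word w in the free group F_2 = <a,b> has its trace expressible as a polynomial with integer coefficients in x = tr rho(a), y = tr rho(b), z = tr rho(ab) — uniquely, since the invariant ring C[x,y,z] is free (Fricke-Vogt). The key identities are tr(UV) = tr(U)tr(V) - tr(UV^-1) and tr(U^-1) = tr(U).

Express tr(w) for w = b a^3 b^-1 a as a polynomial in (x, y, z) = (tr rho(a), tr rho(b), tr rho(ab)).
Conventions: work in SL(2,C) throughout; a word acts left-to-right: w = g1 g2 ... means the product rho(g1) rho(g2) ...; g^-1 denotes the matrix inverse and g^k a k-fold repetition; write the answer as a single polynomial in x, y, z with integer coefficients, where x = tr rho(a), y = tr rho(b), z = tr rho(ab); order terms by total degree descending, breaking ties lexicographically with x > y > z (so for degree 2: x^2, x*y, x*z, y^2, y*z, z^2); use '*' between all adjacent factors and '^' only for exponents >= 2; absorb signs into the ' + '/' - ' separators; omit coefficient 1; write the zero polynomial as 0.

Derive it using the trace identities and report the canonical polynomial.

and tr(a b a) = tr(a)*tr(b a) - tr(b) = x*z - y
and tr(a^2 b a) = tr(a)*tr(a b a) - tr(a b) = x^2*z - x*y - z
tr(a b a^3) = tr(a)*tr(a^2 b a) - tr(a^2 b) = x^3*z - x^2*y - 2*x*z + y
tr(b a b a) = tr(b a)*tr(b a) - tr(1) = z^2 - 2
tr(b a b) = tr(b)*tr(a b) - tr(a) = y*z - x
tr(b a b a^2) = tr(a)*tr(b a b a) - tr(b a b) = x*z^2 - y*z - x
tr(a b a^3 b) = tr(a)*tr(b a b a^2) - tr(b a b a) = x^2*z^2 - x*y*z - x^2 - z^2 + 2
and tr(b a^3 b^-1 a) = tr(a b a^3)*tr(b) - tr(a b a^3 b) = x^3*y*z - x^2*y^2 - x^2*z^2 - x*y*z + x^2 + y^2 + z^2 - 2

x^3*y*z - x^2*y^2 - x^2*z^2 - x*y*z + x^2 + y^2 + z^2 - 2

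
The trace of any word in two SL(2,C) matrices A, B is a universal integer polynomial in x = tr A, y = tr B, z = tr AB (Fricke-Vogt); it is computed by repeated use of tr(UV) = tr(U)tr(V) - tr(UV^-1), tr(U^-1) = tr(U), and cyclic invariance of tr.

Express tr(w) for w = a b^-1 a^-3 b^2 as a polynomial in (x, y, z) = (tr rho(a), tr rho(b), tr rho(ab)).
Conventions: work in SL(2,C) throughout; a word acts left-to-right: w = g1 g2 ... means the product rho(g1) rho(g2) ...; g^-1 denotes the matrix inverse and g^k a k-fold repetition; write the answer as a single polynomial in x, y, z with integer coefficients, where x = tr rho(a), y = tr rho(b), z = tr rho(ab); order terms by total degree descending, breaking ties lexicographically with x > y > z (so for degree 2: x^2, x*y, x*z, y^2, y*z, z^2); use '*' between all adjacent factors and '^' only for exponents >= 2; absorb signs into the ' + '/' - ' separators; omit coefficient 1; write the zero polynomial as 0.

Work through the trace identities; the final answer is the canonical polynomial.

-x^3*y^2*z + x^4*y + x^2*y^3 + x^2*y*z^2 + x*y^2*z - 4*x^2*y - y^3 - y*z^2 - x*z + 3*y

trace(b^2 a) = trace(b)*trace(a b) - trace(a) = y*z - x
trace(b^2) = trace(b)*trace(b) - trace(1) = y^2 - 2
trace(a b^2 a) = trace(a)*trace(b^2 a) - trace(b^2) = x*y*z - x^2 - y^2 + 2
trace(a b a b) = trace(b a)*trace(b a) - trace(1)   [split at repeated b] = z^2 - 2
trace(a b a) = trace(a)*trace(b a) - trace(b) = x*z - y
trace(a b^2 a b) = trace(b)*trace(a b a b) - trace(a b a) = y*z^2 - x*z - y
trace(b^2 a b^-1 a) = trace(a b^2 a)*trace(b) - trace(a b^2 a b) = x*y^2*z - x^2*y - y^3 - y*z^2 + x*z + 3*y
trace(b^2 a b^-1 a^-1) = trace(b^2 a b^-1)*trace(a) - trace(b^2 a b^-1 a) = -x*y^2*z + x^2*y + y^3 + y*z^2 - 3*y
trace(b^2 a b^-1 a^-2) = trace(b^2 a b^-1 a^-1)*trace(a) - trace(b^2 a b^-1) = -x^2*y^2*z + x^3*y + x*y^3 + x*y*z^2 - 3*x*y - z
trace(a b^-1 a^-3 b^2) = trace(b^2 a b^-1 a^-2)*trace(a) - trace(b^2 a b^-1 a^-1) = -x^3*y^2*z + x^4*y + x^2*y^3 + x^2*y*z^2 + x*y^2*z - 4*x^2*y - y^3 - y*z^2 - x*z + 3*y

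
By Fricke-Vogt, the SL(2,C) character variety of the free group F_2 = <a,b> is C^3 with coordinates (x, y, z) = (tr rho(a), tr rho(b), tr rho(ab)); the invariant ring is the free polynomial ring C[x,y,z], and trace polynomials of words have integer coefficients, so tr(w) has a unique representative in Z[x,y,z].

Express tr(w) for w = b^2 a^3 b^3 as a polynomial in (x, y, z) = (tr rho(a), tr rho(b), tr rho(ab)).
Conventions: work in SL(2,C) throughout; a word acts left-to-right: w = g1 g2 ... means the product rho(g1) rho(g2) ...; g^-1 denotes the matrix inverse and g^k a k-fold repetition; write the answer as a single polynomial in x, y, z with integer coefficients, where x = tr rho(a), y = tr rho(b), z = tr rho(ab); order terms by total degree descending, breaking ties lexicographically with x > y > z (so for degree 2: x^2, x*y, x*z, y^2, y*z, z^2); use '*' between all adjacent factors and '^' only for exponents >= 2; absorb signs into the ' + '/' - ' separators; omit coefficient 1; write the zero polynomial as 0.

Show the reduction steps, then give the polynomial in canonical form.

x^2*y^4*z - x^3*y^3 - x*y^5 - 3*x^2*y^2*z - y^4*z + 2*x^3*y + 6*x*y^3 + x^2*z + 3*y^2*z - 7*x*y - z

trace(a^2 b) = trace(a)*trace(b a) - trace(b) = x*z - y
and trace(a^2) = trace(a)*trace(a) - trace(1) = x^2 - 2
and trace(b a^2 b) = trace(b)*trace(a^2 b) - trace(a^2) = x*y*z - x^2 - y^2 + 2
trace(b^2 a^2 b) = trace(b)*trace(b a^2 b) - trace(b a^2) = x*y^2*z - x^2*y - y^3 - x*z + 3*y
and trace(a^2 b^4) = trace(b)*trace(b^2 a^2 b) - trace(b^2 a^2) = x*y^3*z - x^2*y^2 - y^4 - 2*x*y*z + x^2 + 4*y^2 - 2
and trace(a b^5 a) = trace(b)*trace(a^2 b^4) - trace(a^2 b^3) = x*y^4*z - x^2*y^3 - y^5 - 3*x*y^2*z + 2*x^2*y + 5*y^3 + x*z - 5*y
next, trace(b a b) = trace(b)*trace(a b) - trace(a) = y*z - x
and trace(b^2 a b) = trace(b)*trace(b a b) - trace(b a) = y^2*z - x*y - z
next, trace(b^2 a b^2) = trace(b)*trace(b^2 a b) - trace(b^2 a) = y^3*z - x*y^2 - 2*y*z + x
trace(a b^5) = trace(b)*trace(b^2 a b^2) - trace(b^2 a b) = y^4*z - x*y^3 - 3*y^2*z + 2*x*y + z
next, trace(b^2 a^3 b^3) = trace(a)*trace(a b^5 a) - trace(a b^5) = x^2*y^4*z - x^3*y^3 - x*y^5 - 3*x^2*y^2*z - y^4*z + 2*x^3*y + 6*x*y^3 + x^2*z + 3*y^2*z - 7*x*y - z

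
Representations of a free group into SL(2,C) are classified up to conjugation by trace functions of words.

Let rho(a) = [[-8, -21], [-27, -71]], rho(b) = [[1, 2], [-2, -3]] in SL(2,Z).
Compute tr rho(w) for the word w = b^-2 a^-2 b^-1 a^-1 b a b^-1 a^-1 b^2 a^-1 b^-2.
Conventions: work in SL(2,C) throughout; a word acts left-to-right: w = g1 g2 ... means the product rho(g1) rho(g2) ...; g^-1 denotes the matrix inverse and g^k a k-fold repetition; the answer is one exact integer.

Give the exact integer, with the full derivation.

15797179741975

rho(b^-1) = [[-3, -2], [2, 1]]
... * rho(b^-1) = [[-3, -2], [2, 1]]  ->  [[5, 4], [-4, -3]]
... * rho(a^-1) = [[-71, 21], [27, -8]]  ->  [[-247, 73], [203, -60]]
... * rho(a^-1) = [[-71, 21], [27, -8]]  ->  [[19508, -5771], [-16033, 4743]]
... * rho(b^-1) = [[-3, -2], [2, 1]]  ->  [[-70066, -44787], [57585, 36809]]
... * rho(a^-1) = [[-71, 21], [27, -8]]  ->  [[3765437, -1113090], [-3094692, 914813]]
... * rho(b) = [[1, 2], [-2, -3]]  ->  [[5991617, 10870144], [-4924318, -8933823]]
... * rho(a) = [[-8, -21], [-27, -71]]  ->  [[-341426824, -897604181], [280607765, 737712111]]
... * rho(b^-1) = [[-3, -2], [2, 1]]  ->  [[-770927890, -214750533], [633600927, 176496581]]
... * rho(a^-1) = [[-71, 21], [27, -8]]  ->  [[48937615799, -14471481426], [-40220258130, 11893646819]]
... * rho(b) = [[1, 2], [-2, -3]]  ->  [[77880578651, 141289675876], [-64007551768, -116121456717]]
... * rho(b) = [[1, 2], [-2, -3]]  ->  [[-204698773101, -268107870326], [168235361666, 220349266615]]
... * rho(a^-1) = [[-71, 21], [27, -8]]  ->  [[7294700391369, -2153811272513], [-5995280479681, 1770148462066]]
... * rho(b^-1) = [[-3, -2], [2, 1]]  ->  [[-26191723719133, -16743212055251], [21526138363175, 13760709421428]]
... * rho(b^-1) = [[-3, -2], [2, 1]]  ->  [[45088747046897, 35640235383015], [-37056996246669, -29291567304922]]
tr = 45088747046897 + -29291567304922 = 15797179741975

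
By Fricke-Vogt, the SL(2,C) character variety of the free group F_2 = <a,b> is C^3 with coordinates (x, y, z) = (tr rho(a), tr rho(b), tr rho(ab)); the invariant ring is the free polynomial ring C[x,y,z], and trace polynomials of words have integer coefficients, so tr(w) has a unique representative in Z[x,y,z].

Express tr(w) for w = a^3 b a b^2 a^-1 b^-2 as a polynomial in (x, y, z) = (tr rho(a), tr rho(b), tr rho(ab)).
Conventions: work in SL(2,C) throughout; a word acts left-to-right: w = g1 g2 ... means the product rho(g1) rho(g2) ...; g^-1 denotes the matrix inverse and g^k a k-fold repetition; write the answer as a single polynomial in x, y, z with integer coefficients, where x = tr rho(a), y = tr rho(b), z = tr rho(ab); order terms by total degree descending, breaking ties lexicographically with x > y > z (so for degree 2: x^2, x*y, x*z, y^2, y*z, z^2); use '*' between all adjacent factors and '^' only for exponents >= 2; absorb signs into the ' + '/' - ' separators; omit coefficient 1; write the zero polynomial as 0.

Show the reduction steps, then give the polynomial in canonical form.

apply: tr(b a b a) = tr(a b) * tr(a b) - tr(1)   [split at a repeated a] = z^2 - 2
use: tr(b a b) = tr(b) * tr(a b) - tr(a)   [square of b] = y*z - x
tr(a^2 b a b) = tr(a) * tr(b a b a) - tr(b a b)   [square of a] = x*z^2 - y*z - x
apply: tr(a b a) = tr(a) * tr(b a) - tr(b)   [square of a] = x*z - y
tr(a^2 b a) = tr(a) * tr(a b a) - tr(a b)   [square of a] = x^2*z - x*y - z
apply: tr(a^2 b a b^2) = tr(b) * tr(a^2 b a b) - tr(a^2 b a)   [square of b] = x*y*z^2 - x^2*z - y^2*z + z
apply: tr(a b a b^2) = tr(b) * tr(a b a b) - tr(a b a)   [square of b] = y*z^2 - x*z - y
use: tr(b a^3 b a b) = tr(a) * tr(a b a b^2 a) - tr(a b a b^2)   [square of a] = x^2*y*z^2 - x^3*z - x*y^2*z - y*z^2 + 2*x*z + y
apply: tr(b a^3 b a) = tr(a) * tr(a b a b a) - tr(a b a b)   [square of a] = x^2*z^2 - x*y*z - x^2 - z^2 + 2
tr(b a^3 b a b^2) = tr(b) * tr(b a^3 b a b) - tr(b a^3 b a)   [square of b] = x^2*y^2*z^2 - x^3*y*z - x*y^3*z - x^2*z^2 - y^2*z^2 + 3*x*y*z + x^2 + y^2 + z^2 - 2
apply: tr(b a b a b a) = tr(b a) * tr(b a b a) - tr(b^-1 a^-1)   [split at a repeated b] = z^3 - 3*z
tr(a b a^2 b a b) = tr(a) * tr(b a b a b a) - tr(b a b a b)   [square of a] = x*z^3 - y*z^2 - 2*x*z + y
apply: tr(b^2) = tr(b) * tr(b) - tr(1)   [square of b] = y^2 - 2
tr(b a^2 b) = tr(a) * tr(b^2 a) - tr(b^2)   [square of a] = x*y*z - x^2 - y^2 + 2
tr(a b a^2 b a) = tr(a) * tr(b a^2 b a) - tr(b a^2 b)   [square of a] = x^2*z^2 - 2*x*y*z + y^2 - 2
tr(a b a b^2 a b a) = tr(b) * tr(a b a^2 b a b) - tr(a b a^2 b a)   [square of b] = x*y*z^3 - x^2*z^2 - y^2*z^2 + 2
use: tr(a b a b^2 a b) = tr(b) * tr(a b a b a b) - tr(a b a b a)   [square of b] = y*z^3 - x*z^2 - 2*y*z + x
tr(b a^3 b a b^2 a) = tr(a) * tr(a b a b^2 a b a) - tr(a b a b^2 a b)   [square of a] = x^2*y*z^3 - x^3*z^2 - x*y^2*z^2 - y*z^3 + x*z^2 + 2*y*z + x
apply: tr(a^3 b a b^2 a^-1 b) = tr(b a^3 b a b^2) * tr(a) - tr(b a^3 b a b^2 a)   [inverse elimination on a] = x^3*y^2*z^2 - x^4*y*z - x^2*y^3*z - x^2*y*z^3 + 3*x^2*y*z + y*z^3 + x^3 + x*y^2 - 2*y*z - 3*x
tr(b^-1 a^3 b a b^2 a^-1) = tr(a^3 b a b^2 a^-1) * tr(b) - tr(a^3 b a b^2 a^-1 b)   [inverse elimination on b] = -x^3*y^2*z^2 + x^4*y*z + x^2*y^3*z + x^2*y*z^3 + x*y^2*z^2 - 4*x^2*y*z - y^3*z - y*z^3 - x^3 - x*y^2 + 3*y*z + 3*x
apply: tr(a^3 b a b^2 a^-1 b^-2) = tr(b^-1 a^3 b a b^2 a^-1) * tr(b) - tr(b^-1 a^3 b a b^2 a^-1 b)   [inverse elimination on b] = -x^3*y^3*z^2 + x^4*y^2*z + x^2*y^4*z + x^2*y^2*z^3 + x*y^3*z^2 - 4*x^2*y^2*z - y^4*z - y^2*z^3 - x^3*y - x*y^3 - x*y*z^2 + x^2*z + 4*y^2*z + 3*x*y - z

-x^3*y^3*z^2 + x^4*y^2*z + x^2*y^4*z + x^2*y^2*z^3 + x*y^3*z^2 - 4*x^2*y^2*z - y^4*z - y^2*z^3 - x^3*y - x*y^3 - x*y*z^2 + x^2*z + 4*y^2*z + 3*x*y - z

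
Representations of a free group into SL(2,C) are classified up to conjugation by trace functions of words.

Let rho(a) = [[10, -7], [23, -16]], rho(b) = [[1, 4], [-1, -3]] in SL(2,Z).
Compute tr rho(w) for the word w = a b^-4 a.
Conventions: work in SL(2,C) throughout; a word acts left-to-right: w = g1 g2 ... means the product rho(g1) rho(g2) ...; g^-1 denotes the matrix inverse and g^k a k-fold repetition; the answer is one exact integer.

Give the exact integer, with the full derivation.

-3590

rho(a) = [[10, -7], [23, -16]]
... * rho(b^-1) = [[-3, -4], [1, 1]]  ->  [[-37, -47], [-85, -108]]
... * rho(b^-1) = [[-3, -4], [1, 1]]  ->  [[64, 101], [147, 232]]
... * rho(b^-1) = [[-3, -4], [1, 1]]  ->  [[-91, -155], [-209, -356]]
... * rho(b^-1) = [[-3, -4], [1, 1]]  ->  [[118, 209], [271, 480]]
... * rho(a) = [[10, -7], [23, -16]]  ->  [[5987, -4170], [13750, -9577]]
tr = 5987 + -9577 = -3590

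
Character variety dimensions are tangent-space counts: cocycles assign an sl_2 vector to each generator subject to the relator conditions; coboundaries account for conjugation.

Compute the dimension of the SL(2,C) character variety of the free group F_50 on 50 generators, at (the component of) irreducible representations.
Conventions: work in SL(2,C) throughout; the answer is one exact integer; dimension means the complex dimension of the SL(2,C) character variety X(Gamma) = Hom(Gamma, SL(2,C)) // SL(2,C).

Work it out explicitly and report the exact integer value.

The free group F_50: 50 generators, no relators.
A cocycle picks one sl_2 vector per generator freely, giving dim Z^1 = 3*50 = 150.
Irreducibility makes the coboundary map sl_2 -> Z^1 injective (trivial centralizer), so dim B^1 = 3.
dim X = dim H^1 = dim Z^1 - dim B^1 = 150 - 3 = 147.

147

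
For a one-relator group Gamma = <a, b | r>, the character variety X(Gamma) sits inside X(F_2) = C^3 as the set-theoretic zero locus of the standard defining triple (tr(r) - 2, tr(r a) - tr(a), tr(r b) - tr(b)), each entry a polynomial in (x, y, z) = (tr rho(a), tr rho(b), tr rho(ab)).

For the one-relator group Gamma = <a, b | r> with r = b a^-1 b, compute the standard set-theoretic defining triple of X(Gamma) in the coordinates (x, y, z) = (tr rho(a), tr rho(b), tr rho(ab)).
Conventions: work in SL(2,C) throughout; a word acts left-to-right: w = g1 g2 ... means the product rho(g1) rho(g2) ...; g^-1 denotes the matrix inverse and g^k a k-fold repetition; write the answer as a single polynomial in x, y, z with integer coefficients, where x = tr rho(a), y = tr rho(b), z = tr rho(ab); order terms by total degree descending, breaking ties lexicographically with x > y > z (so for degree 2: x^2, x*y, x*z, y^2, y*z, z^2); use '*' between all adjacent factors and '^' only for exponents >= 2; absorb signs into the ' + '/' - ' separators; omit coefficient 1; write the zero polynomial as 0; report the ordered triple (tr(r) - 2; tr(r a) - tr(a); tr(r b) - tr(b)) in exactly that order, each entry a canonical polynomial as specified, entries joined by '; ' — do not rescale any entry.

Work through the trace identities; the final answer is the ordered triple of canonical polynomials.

x*y^2 - y*z - x - 2; x*y*z - x^2 - z^2 - x + 2; x*y^3 - y^2*z - 2*x*y - y + z

tr(b^2) = tr(b)*tr(b) - tr(1)   [square of b] = y^2 - 2
and tr(b^2 a) = tr(b)*tr(a b) - tr(a)   [square of b] = y*z - x
tr(b a^-1 b) = tr(b^2)*tr(a) - tr(b^2 a)   [inverse elimination on a] = x*y^2 - y*z - x
tr(b a b a) = tr(a b)*tr(a b) - tr(1)  (split on a) = z^2 - 2
next, tr(b a^-1 b a) = tr(b a b)*tr(a) - tr(b a b a)  (eliminate a^-1) = x*y*z - x^2 - z^2 + 2
and tr(b^3) = tr(b)*tr(b^2) - tr(b)  (reduce the b square) = y^3 - 3*y
and tr(b^3 a) = tr(b)*tr(b a b) - tr(b a)  (reduce the b square) = y^2*z - x*y - z
tr(b a^-1 b^2) = tr(b^3)*tr(a) - tr(b^3 a)  (eliminate a^-1) = x*y^3 - y^2*z - 2*x*y + z
assemble the triple (tr(r) - 2; tr(r a) - x; tr(r b) - y)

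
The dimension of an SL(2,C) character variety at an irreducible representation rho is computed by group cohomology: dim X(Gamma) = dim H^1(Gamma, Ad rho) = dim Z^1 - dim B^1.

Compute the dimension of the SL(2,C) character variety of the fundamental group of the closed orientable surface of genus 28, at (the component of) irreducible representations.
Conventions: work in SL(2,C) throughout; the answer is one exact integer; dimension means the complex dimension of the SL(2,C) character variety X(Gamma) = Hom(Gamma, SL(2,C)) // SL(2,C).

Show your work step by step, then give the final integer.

Gamma = pi_1(Sigma_28) = < a_1, b_1, ..., a_28, b_28 | prod [a_i, b_i] > has 2g = 56 generators and 1 relator.
Before the relator condition, cocycle space has dim 3*56 = 168.
d_2 is surjective at irreducible rho (its cokernel H^2 is dual to H^0 = 0), so dim Z^1 = 168 - 3 = 165.
As always at irreducible rho, dim B^1 = 3.
Hence dim X = 165 - 3 = 162.

162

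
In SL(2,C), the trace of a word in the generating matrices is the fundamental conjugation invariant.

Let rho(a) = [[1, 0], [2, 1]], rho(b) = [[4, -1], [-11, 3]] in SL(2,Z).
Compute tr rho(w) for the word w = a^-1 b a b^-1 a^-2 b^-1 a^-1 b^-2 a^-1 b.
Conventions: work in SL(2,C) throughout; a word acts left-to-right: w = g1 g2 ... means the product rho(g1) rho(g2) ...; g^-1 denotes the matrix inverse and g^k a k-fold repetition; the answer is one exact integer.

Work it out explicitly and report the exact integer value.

rho(a^-1) = [[1, 0], [-2, 1]]
... * rho(b) = [[4, -1], [-11, 3]]  ->  [[4, -1], [-19, 5]]
... * rho(a) = [[1, 0], [2, 1]]  ->  [[2, -1], [-9, 5]]
... * rho(b^-1) = [[3, 1], [11, 4]]  ->  [[-5, -2], [28, 11]]
... * rho(a^-1) = [[1, 0], [-2, 1]]  ->  [[-1, -2], [6, 11]]
... * rho(a^-1) = [[1, 0], [-2, 1]]  ->  [[3, -2], [-16, 11]]
... * rho(b^-1) = [[3, 1], [11, 4]]  ->  [[-13, -5], [73, 28]]
... * rho(a^-1) = [[1, 0], [-2, 1]]  ->  [[-3, -5], [17, 28]]
... * rho(b^-1) = [[3, 1], [11, 4]]  ->  [[-64, -23], [359, 129]]
... * rho(b^-1) = [[3, 1], [11, 4]]  ->  [[-445, -156], [2496, 875]]
... * rho(a^-1) = [[1, 0], [-2, 1]]  ->  [[-133, -156], [746, 875]]
... * rho(b) = [[4, -1], [-11, 3]]  ->  [[1184, -335], [-6641, 1879]]
tr = 1184 + 1879 = 3063

3063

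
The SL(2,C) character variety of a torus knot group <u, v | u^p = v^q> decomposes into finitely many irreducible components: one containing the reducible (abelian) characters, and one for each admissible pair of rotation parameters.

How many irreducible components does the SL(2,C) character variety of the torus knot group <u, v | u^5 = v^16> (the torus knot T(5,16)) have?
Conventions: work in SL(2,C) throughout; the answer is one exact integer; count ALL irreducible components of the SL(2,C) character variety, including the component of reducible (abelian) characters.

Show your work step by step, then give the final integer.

31

For T(5,16): irreducibility forces the central element u^5 = v^16 to one of +I, -I.
On an irreducible component, tr(u) is locked at 2*cos(pi*alpha/5) for some alpha in 1..4, and tr(v) at 2*cos(pi*beta/16) for some beta in 1..15.
Consistency of u^5 = (-1)^alpha I with v^16 = (-1)^beta I forces alpha = beta (mod 2).
Counting: 2 odd alphas x 8 odd betas + 2 even alphas x 7 even betas = 16 + 14 = 30.
Total: 30 irreducible-character components + 1 reducible (abelian) component = 31.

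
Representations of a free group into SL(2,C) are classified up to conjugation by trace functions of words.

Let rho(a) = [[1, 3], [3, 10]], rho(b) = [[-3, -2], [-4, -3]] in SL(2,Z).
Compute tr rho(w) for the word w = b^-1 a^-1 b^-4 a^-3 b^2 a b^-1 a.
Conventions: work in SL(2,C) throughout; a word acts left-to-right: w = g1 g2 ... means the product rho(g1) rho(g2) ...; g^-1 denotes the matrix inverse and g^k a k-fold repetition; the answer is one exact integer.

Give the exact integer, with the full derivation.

-66309399385

rho(b^-1) = [[-3, 2], [4, -3]]
... * rho(a^-1) = [[10, -3], [-3, 1]]  ->  [[-36, 11], [49, -15]]
... * rho(b^-1) = [[-3, 2], [4, -3]]  ->  [[152, -105], [-207, 143]]
... * rho(b^-1) = [[-3, 2], [4, -3]]  ->  [[-876, 619], [1193, -843]]
... * rho(b^-1) = [[-3, 2], [4, -3]]  ->  [[5104, -3609], [-6951, 4915]]
... * rho(b^-1) = [[-3, 2], [4, -3]]  ->  [[-29748, 21035], [40513, -28647]]
... * rho(a^-1) = [[10, -3], [-3, 1]]  ->  [[-360585, 110279], [491071, -150186]]
... * rho(a^-1) = [[10, -3], [-3, 1]]  ->  [[-3936687, 1192034], [5361268, -1623399]]
... * rho(a^-1) = [[10, -3], [-3, 1]]  ->  [[-42942972, 13002095], [58482877, -17707203]]
... * rho(b) = [[-3, -2], [-4, -3]]  ->  [[76820536, 46879659], [-104619819, -63844145]]
... * rho(b) = [[-3, -2], [-4, -3]]  ->  [[-417980244, -294280049], [569236037, 400772073]]
... * rho(a) = [[1, 3], [3, 10]]  ->  [[-1300820391, -4196741222], [1771552256, 5715428841]]
... * rho(b^-1) = [[-3, 2], [4, -3]]  ->  [[-12884503715, 9988582884], [17547058596, -13603182011]]
... * rho(a) = [[1, 3], [3, 10]]  ->  [[17081244937, 61232317695], [-23262487437, -83390644322]]
tr = 17081244937 + -83390644322 = -66309399385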